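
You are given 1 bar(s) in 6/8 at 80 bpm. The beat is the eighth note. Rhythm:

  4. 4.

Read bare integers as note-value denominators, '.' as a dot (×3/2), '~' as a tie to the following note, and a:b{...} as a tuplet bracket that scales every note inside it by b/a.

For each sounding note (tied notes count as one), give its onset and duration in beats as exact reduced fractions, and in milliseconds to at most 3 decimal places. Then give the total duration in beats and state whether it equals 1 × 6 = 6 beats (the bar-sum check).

1) 0.0ms=0b +2250.0ms=3b
2) 2250.0ms=3b +2250.0ms=3b
Σ=6b of 6 (80bpm 6/8) — PASS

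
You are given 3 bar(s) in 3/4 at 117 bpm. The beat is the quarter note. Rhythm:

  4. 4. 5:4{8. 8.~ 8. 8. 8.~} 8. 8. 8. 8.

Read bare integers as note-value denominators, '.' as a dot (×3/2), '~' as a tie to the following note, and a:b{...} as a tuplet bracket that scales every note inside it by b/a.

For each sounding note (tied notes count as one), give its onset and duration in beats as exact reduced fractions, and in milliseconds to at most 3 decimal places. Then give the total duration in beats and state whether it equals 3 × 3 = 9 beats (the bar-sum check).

1) 0.0ms=0b +769.231ms=3/2b
2) 769.231ms=3/2b +769.231ms=3/2b
3) 1538.462ms=3b +307.692ms=3/5b
4) 1846.154ms=18/5b +615.385ms=6/5b
5) 2461.538ms=24/5b +307.692ms=3/5b
6) 2769.231ms=27/5b +692.308ms=27/20b
7) 3461.538ms=27/4b +384.615ms=3/4b
8) 3846.154ms=15/2b +384.615ms=3/4b
9) 4230.769ms=33/4b +384.615ms=3/4b
Σ=9b of 9 (117bpm 3/4) — PASS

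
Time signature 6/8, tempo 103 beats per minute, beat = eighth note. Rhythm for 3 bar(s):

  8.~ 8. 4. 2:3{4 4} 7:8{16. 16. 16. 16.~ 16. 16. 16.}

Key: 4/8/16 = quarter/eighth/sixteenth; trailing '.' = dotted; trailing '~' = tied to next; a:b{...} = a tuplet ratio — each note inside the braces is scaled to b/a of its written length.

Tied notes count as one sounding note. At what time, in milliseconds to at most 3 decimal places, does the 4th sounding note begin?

1. 0.0ms @ 0 + 1747.573ms (3)
2. 1747.573ms @ 3 + 1747.573ms (3)
3. 3495.146ms @ 6 + 1747.573ms (3)
4. 5242.718ms @ 9 + 1747.573ms (3)
5. 6990.291ms @ 12 + 499.307ms (6/7)
6. 7489.598ms @ 90/7 + 499.307ms (6/7)
7. 7988.904ms @ 96/7 + 499.307ms (6/7)
8. 8488.211ms @ 102/7 + 998.613ms (12/7)
9. 9486.824ms @ 114/7 + 499.307ms (6/7)
10. 9986.13ms @ 120/7 + 499.307ms (6/7)

note 4 onset = 9b = 5242.718ms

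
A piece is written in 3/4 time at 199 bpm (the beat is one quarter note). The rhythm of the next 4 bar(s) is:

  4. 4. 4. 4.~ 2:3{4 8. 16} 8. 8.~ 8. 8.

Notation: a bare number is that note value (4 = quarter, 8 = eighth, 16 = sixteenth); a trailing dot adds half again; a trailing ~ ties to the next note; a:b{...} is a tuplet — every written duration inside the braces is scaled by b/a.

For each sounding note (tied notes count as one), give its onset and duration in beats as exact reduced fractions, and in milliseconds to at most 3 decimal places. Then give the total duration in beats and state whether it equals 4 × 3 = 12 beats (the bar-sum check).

1) 0.0ms=0b +452.261ms=3/2b
2) 452.261ms=3/2b +452.261ms=3/2b
3) 904.523ms=3b +452.261ms=3/2b
4) 1356.784ms=9/2b +904.523ms=3b
5) 2261.307ms=15/2b +339.196ms=9/8b
6) 2600.503ms=69/8b +113.065ms=3/8b
7) 2713.568ms=9b +226.131ms=3/4b
8) 2939.698ms=39/4b +452.261ms=3/2b
9) 3391.96ms=45/4b +226.131ms=3/4b
Σ=12b of 12 (199bpm 3/4) — PASS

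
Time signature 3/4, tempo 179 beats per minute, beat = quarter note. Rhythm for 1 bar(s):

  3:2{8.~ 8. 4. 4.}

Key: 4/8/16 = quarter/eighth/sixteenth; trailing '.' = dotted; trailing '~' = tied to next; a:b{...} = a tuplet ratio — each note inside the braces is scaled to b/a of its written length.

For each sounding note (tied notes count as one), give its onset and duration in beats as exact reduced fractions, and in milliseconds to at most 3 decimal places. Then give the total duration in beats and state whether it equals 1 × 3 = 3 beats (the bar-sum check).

1) 0.0ms=0b +335.196ms=1b
2) 335.196ms=1b +335.196ms=1b
3) 670.391ms=2b +335.196ms=1b
Σ=3b of 3 (179bpm 3/4) — PASS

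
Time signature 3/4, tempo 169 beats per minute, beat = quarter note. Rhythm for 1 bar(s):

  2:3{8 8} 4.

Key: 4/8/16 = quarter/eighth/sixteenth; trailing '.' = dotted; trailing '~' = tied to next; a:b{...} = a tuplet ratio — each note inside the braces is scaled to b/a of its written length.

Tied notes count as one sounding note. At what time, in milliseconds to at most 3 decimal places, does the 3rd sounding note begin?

note 3 onset = 3/2b = 532.544ms

1. 0.0ms @ 0 + 266.272ms (3/4)
2. 266.272ms @ 3/4 + 266.272ms (3/4)
3. 532.544ms @ 3/2 + 532.544ms (3/2)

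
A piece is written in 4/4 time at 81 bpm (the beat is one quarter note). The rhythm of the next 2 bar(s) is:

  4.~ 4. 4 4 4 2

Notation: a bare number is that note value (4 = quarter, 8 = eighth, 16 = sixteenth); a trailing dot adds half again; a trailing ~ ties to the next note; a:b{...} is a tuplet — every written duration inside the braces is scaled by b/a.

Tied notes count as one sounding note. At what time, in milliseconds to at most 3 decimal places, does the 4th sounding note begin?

1. 0.0ms @ 0 + 2222.222ms (3)
2. 2222.222ms @ 3 + 740.741ms (1)
3. 2962.963ms @ 4 + 740.741ms (1)
4. 3703.704ms @ 5 + 740.741ms (1)
5. 4444.444ms @ 6 + 1481.481ms (2)

note 4 onset = 5b = 3703.704ms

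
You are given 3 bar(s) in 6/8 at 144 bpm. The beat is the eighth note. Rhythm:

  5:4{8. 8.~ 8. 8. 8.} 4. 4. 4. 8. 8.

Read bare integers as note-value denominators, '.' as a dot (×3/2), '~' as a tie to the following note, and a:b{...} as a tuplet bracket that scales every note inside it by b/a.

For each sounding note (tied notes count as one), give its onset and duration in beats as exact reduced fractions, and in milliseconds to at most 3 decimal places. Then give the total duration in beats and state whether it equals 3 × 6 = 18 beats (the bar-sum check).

1) 0.0ms=0b +500.0ms=6/5b
2) 500.0ms=6/5b +1000.0ms=12/5b
3) 1500.0ms=18/5b +500.0ms=6/5b
4) 2000.0ms=24/5b +500.0ms=6/5b
5) 2500.0ms=6b +1250.0ms=3b
6) 3750.0ms=9b +1250.0ms=3b
7) 5000.0ms=12b +1250.0ms=3b
8) 6250.0ms=15b +625.0ms=3/2b
9) 6875.0ms=33/2b +625.0ms=3/2b
Σ=18b of 18 (144bpm 6/8) — PASS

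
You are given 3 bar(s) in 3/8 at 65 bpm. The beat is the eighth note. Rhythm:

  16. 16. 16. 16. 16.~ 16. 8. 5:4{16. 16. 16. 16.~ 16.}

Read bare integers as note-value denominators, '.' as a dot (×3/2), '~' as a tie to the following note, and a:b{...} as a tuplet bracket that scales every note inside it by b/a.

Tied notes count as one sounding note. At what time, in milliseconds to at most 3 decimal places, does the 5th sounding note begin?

1. 0.0ms @ 0 + 692.308ms (3/4)
2. 692.308ms @ 3/4 + 692.308ms (3/4)
3. 1384.615ms @ 3/2 + 692.308ms (3/4)
4. 2076.923ms @ 9/4 + 692.308ms (3/4)
5. 2769.231ms @ 3 + 1384.615ms (3/2)
6. 4153.846ms @ 9/2 + 1384.615ms (3/2)
7. 5538.462ms @ 6 + 553.846ms (3/5)
8. 6092.308ms @ 33/5 + 553.846ms (3/5)
9. 6646.154ms @ 36/5 + 553.846ms (3/5)
10. 7200.0ms @ 39/5 + 1107.692ms (6/5)

note 5 onset = 3b = 2769.231ms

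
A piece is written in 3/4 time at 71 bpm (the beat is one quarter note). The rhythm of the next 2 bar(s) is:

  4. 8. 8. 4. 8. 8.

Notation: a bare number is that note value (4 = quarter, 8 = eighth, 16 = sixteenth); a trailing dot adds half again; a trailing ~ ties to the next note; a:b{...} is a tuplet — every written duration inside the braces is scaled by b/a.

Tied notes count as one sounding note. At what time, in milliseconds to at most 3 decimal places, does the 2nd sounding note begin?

1. 0.0ms @ 0 + 1267.606ms (3/2)
2. 1267.606ms @ 3/2 + 633.803ms (3/4)
3. 1901.408ms @ 9/4 + 633.803ms (3/4)
4. 2535.211ms @ 3 + 1267.606ms (3/2)
5. 3802.817ms @ 9/2 + 633.803ms (3/4)
6. 4436.62ms @ 21/4 + 633.803ms (3/4)

note 2 onset = 3/2b = 1267.606ms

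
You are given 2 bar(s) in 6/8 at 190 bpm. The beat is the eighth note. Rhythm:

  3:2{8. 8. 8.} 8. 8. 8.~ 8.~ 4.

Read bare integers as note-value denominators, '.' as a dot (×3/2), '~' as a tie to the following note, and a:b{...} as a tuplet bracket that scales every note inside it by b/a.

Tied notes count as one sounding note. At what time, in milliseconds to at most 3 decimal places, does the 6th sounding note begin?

1. 0.0ms @ 0 + 315.789ms (1)
2. 315.789ms @ 1 + 315.789ms (1)
3. 631.579ms @ 2 + 315.789ms (1)
4. 947.368ms @ 3 + 473.684ms (3/2)
5. 1421.053ms @ 9/2 + 473.684ms (3/2)
6. 1894.737ms @ 6 + 1894.737ms (6)

note 6 onset = 6b = 1894.737ms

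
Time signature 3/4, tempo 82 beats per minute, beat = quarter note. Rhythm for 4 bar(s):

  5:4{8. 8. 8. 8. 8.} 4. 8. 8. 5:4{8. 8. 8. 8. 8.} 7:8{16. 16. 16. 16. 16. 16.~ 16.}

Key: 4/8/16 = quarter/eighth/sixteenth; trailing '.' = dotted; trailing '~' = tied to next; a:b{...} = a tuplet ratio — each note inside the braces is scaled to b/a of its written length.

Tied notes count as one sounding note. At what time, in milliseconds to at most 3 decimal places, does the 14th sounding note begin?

1. 0.0ms @ 0 + 439.024ms (3/5)
2. 439.024ms @ 3/5 + 439.024ms (3/5)
3. 878.049ms @ 6/5 + 439.024ms (3/5)
4. 1317.073ms @ 9/5 + 439.024ms (3/5)
5. 1756.098ms @ 12/5 + 439.024ms (3/5)
6. 2195.122ms @ 3 + 1097.561ms (3/2)
7. 3292.683ms @ 9/2 + 548.78ms (3/4)
8. 3841.463ms @ 21/4 + 548.78ms (3/4)
9. 4390.244ms @ 6 + 439.024ms (3/5)
10. 4829.268ms @ 33/5 + 439.024ms (3/5)
11. 5268.293ms @ 36/5 + 439.024ms (3/5)
12. 5707.317ms @ 39/5 + 439.024ms (3/5)
13. 6146.341ms @ 42/5 + 439.024ms (3/5)
14. 6585.366ms @ 9 + 313.589ms (3/7)
15. 6898.955ms @ 66/7 + 313.589ms (3/7)
16. 7212.544ms @ 69/7 + 313.589ms (3/7)
17. 7526.132ms @ 72/7 + 313.589ms (3/7)
18. 7839.721ms @ 75/7 + 313.589ms (3/7)
19. 8153.31ms @ 78/7 + 627.178ms (6/7)

note 14 onset = 9b = 6585.366ms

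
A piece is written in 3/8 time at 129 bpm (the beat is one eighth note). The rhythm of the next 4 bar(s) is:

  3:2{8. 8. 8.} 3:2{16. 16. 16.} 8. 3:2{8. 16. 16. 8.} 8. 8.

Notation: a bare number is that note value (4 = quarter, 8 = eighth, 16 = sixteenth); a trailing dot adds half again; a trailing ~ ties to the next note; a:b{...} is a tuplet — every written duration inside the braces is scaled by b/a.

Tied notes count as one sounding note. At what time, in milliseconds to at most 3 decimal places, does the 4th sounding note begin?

note 4 onset = 3b = 1395.349ms

1. 0.0ms @ 0 + 465.116ms (1)
2. 465.116ms @ 1 + 465.116ms (1)
3. 930.233ms @ 2 + 465.116ms (1)
4. 1395.349ms @ 3 + 232.558ms (1/2)
5. 1627.907ms @ 7/2 + 232.558ms (1/2)
6. 1860.465ms @ 4 + 232.558ms (1/2)
7. 2093.023ms @ 9/2 + 697.674ms (3/2)
8. 2790.698ms @ 6 + 465.116ms (1)
9. 3255.814ms @ 7 + 232.558ms (1/2)
10. 3488.372ms @ 15/2 + 232.558ms (1/2)
11. 3720.93ms @ 8 + 465.116ms (1)
12. 4186.047ms @ 9 + 697.674ms (3/2)
13. 4883.721ms @ 21/2 + 697.674ms (3/2)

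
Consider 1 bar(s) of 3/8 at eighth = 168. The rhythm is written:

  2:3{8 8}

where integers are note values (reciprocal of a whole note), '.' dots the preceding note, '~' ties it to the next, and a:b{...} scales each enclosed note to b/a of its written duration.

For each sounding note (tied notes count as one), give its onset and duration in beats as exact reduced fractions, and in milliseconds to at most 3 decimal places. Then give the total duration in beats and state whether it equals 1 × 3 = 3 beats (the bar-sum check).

1) 0.0ms=0b +535.714ms=3/2b
2) 535.714ms=3/2b +535.714ms=3/2b
Σ=3b of 3 (168bpm 3/8) — PASS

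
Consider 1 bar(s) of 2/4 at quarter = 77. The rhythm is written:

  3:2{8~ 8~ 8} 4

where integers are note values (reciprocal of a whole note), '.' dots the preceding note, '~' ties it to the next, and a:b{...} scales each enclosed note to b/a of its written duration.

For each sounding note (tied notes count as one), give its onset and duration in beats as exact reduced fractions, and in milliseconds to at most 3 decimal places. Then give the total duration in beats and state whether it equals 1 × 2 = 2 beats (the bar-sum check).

1) 0.0ms=0b +779.221ms=1b
2) 779.221ms=1b +779.221ms=1b
Σ=2b of 2 (77bpm 2/4) — PASS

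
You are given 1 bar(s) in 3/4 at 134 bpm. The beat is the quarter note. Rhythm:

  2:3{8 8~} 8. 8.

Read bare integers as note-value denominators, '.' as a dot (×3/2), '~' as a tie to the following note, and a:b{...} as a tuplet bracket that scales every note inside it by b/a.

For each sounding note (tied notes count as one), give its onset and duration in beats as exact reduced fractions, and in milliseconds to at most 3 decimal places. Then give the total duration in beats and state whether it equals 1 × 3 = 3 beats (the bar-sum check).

1) 0.0ms=0b +335.821ms=3/4b
2) 335.821ms=3/4b +671.642ms=3/2b
3) 1007.463ms=9/4b +335.821ms=3/4b
Σ=3b of 3 (134bpm 3/4) — PASS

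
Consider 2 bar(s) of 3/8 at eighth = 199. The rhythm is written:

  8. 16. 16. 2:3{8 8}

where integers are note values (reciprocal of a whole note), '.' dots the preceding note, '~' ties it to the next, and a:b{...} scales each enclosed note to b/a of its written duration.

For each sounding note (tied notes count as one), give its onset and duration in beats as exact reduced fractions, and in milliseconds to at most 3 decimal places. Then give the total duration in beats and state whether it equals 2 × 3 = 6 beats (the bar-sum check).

1) 0.0ms=0b +452.261ms=3/2b
2) 452.261ms=3/2b +226.131ms=3/4b
3) 678.392ms=9/4b +226.131ms=3/4b
4) 904.523ms=3b +452.261ms=3/2b
5) 1356.784ms=9/2b +452.261ms=3/2b
Σ=6b of 6 (199bpm 3/8) — PASS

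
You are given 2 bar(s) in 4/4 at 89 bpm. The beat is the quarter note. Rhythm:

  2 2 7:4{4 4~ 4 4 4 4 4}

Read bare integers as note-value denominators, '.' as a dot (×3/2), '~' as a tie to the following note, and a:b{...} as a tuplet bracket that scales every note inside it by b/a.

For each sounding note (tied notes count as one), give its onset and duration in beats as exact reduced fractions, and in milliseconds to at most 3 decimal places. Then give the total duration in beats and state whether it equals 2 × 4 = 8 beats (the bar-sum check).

1) 0.0ms=0b +1348.315ms=2b
2) 1348.315ms=2b +1348.315ms=2b
3) 2696.629ms=4b +385.233ms=4/7b
4) 3081.862ms=32/7b +770.465ms=8/7b
5) 3852.327ms=40/7b +385.233ms=4/7b
6) 4237.56ms=44/7b +385.233ms=4/7b
7) 4622.793ms=48/7b +385.233ms=4/7b
8) 5008.026ms=52/7b +385.233ms=4/7b
Σ=8b of 8 (89bpm 4/4) — PASS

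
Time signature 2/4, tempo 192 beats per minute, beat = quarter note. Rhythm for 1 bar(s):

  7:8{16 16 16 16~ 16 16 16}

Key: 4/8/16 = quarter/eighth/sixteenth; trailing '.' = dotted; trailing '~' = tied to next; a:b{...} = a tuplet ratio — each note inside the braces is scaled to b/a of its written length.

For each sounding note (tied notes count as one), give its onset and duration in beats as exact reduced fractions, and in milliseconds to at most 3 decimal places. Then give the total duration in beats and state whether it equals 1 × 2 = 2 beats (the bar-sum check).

1) 0.0ms=0b +89.286ms=2/7b
2) 89.286ms=2/7b +89.286ms=2/7b
3) 178.571ms=4/7b +89.286ms=2/7b
4) 267.857ms=6/7b +178.571ms=4/7b
5) 446.429ms=10/7b +89.286ms=2/7b
6) 535.714ms=12/7b +89.286ms=2/7b
Σ=2b of 2 (192bpm 2/4) — PASS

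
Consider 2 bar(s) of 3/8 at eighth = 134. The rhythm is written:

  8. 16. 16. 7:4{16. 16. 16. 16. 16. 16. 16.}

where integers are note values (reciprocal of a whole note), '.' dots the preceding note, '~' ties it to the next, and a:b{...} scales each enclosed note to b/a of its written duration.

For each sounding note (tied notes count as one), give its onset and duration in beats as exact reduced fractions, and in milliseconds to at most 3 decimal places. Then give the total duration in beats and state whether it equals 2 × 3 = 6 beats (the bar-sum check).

1) 0.0ms=0b +671.642ms=3/2b
2) 671.642ms=3/2b +335.821ms=3/4b
3) 1007.463ms=9/4b +335.821ms=3/4b
4) 1343.284ms=3b +191.898ms=3/7b
5) 1535.181ms=24/7b +191.898ms=3/7b
6) 1727.079ms=27/7b +191.898ms=3/7b
7) 1918.977ms=30/7b +191.898ms=3/7b
8) 2110.874ms=33/7b +191.898ms=3/7b
9) 2302.772ms=36/7b +191.898ms=3/7b
10) 2494.67ms=39/7b +191.898ms=3/7b
Σ=6b of 6 (134bpm 3/8) — PASS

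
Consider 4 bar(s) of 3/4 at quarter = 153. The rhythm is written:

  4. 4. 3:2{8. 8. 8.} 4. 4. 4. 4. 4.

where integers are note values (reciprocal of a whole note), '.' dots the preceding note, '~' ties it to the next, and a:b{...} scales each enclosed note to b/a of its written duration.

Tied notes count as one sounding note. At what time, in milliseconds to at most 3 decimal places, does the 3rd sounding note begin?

1. 0.0ms @ 0 + 588.235ms (3/2)
2. 588.235ms @ 3/2 + 588.235ms (3/2)
3. 1176.471ms @ 3 + 196.078ms (1/2)
4. 1372.549ms @ 7/2 + 196.078ms (1/2)
5. 1568.627ms @ 4 + 196.078ms (1/2)
6. 1764.706ms @ 9/2 + 588.235ms (3/2)
7. 2352.941ms @ 6 + 588.235ms (3/2)
8. 2941.176ms @ 15/2 + 588.235ms (3/2)
9. 3529.412ms @ 9 + 588.235ms (3/2)
10. 4117.647ms @ 21/2 + 588.235ms (3/2)

note 3 onset = 3b = 1176.471ms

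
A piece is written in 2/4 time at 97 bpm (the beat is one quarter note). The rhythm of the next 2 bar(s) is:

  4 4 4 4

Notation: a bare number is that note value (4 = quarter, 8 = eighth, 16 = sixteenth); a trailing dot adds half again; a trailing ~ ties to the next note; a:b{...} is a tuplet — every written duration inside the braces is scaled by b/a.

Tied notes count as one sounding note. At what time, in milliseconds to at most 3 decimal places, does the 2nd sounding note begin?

1. 0.0ms @ 0 + 618.557ms (1)
2. 618.557ms @ 1 + 618.557ms (1)
3. 1237.113ms @ 2 + 618.557ms (1)
4. 1855.67ms @ 3 + 618.557ms (1)

note 2 onset = 1b = 618.557ms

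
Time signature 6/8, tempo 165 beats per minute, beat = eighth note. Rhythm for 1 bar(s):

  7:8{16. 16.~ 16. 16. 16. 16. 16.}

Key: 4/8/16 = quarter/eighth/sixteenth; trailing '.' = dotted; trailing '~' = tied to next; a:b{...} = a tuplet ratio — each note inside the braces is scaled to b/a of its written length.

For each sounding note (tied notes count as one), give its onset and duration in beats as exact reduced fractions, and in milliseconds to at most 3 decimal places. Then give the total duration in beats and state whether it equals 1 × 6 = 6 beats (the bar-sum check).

1) 0.0ms=0b +311.688ms=6/7b
2) 311.688ms=6/7b +623.377ms=12/7b
3) 935.065ms=18/7b +311.688ms=6/7b
4) 1246.753ms=24/7b +311.688ms=6/7b
5) 1558.442ms=30/7b +311.688ms=6/7b
6) 1870.13ms=36/7b +311.688ms=6/7b
Σ=6b of 6 (165bpm 6/8) — PASS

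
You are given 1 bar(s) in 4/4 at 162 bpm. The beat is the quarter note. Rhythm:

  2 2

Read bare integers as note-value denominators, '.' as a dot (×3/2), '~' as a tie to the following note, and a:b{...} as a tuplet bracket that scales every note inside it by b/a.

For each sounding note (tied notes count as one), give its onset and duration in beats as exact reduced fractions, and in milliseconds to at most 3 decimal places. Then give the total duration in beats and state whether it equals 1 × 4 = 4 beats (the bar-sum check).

1) 0.0ms=0b +740.741ms=2b
2) 740.741ms=2b +740.741ms=2b
Σ=4b of 4 (162bpm 4/4) — PASS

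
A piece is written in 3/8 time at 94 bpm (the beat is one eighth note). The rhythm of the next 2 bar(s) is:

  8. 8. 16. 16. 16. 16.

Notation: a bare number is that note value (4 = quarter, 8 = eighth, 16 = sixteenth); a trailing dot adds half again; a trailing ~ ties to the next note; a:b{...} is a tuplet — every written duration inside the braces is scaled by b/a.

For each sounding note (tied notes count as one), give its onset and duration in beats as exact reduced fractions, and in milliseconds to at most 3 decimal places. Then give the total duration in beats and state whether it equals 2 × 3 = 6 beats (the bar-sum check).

1) 0.0ms=0b +957.447ms=3/2b
2) 957.447ms=3/2b +957.447ms=3/2b
3) 1914.894ms=3b +478.723ms=3/4b
4) 2393.617ms=15/4b +478.723ms=3/4b
5) 2872.34ms=9/2b +478.723ms=3/4b
6) 3351.064ms=21/4b +478.723ms=3/4b
Σ=6b of 6 (94bpm 3/8) — PASS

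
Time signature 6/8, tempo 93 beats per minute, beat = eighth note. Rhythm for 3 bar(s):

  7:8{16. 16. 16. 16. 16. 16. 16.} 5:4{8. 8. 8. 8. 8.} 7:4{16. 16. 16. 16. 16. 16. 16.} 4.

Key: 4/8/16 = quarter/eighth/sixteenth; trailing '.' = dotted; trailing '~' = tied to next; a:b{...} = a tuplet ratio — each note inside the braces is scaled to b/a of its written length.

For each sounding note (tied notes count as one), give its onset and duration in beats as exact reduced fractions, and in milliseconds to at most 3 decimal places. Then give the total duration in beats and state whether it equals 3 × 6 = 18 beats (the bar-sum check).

1) 0.0ms=0b +552.995ms=6/7b
2) 552.995ms=6/7b +552.995ms=6/7b
3) 1105.991ms=12/7b +552.995ms=6/7b
4) 1658.986ms=18/7b +552.995ms=6/7b
5) 2211.982ms=24/7b +552.995ms=6/7b
6) 2764.977ms=30/7b +552.995ms=6/7b
7) 3317.972ms=36/7b +552.995ms=6/7b
8) 3870.968ms=6b +774.194ms=6/5b
9) 4645.161ms=36/5b +774.194ms=6/5b
10) 5419.355ms=42/5b +774.194ms=6/5b
11) 6193.548ms=48/5b +774.194ms=6/5b
12) 6967.742ms=54/5b +774.194ms=6/5b
13) 7741.935ms=12b +276.498ms=3/7b
14) 8018.433ms=87/7b +276.498ms=3/7b
15) 8294.931ms=90/7b +276.498ms=3/7b
16) 8571.429ms=93/7b +276.498ms=3/7b
17) 8847.926ms=96/7b +276.498ms=3/7b
18) 9124.424ms=99/7b +276.498ms=3/7b
19) 9400.922ms=102/7b +276.498ms=3/7b
20) 9677.419ms=15b +1935.484ms=3b
Σ=18b of 18 (93bpm 6/8) — PASS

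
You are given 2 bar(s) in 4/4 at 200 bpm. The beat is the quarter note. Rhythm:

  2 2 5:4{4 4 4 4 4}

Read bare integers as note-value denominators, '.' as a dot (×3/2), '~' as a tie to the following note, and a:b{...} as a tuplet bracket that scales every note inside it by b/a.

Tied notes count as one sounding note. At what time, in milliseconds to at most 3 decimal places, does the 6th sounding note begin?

note 6 onset = 32/5b = 1920.0ms

1. 0.0ms @ 0 + 600.0ms (2)
2. 600.0ms @ 2 + 600.0ms (2)
3. 1200.0ms @ 4 + 240.0ms (4/5)
4. 1440.0ms @ 24/5 + 240.0ms (4/5)
5. 1680.0ms @ 28/5 + 240.0ms (4/5)
6. 1920.0ms @ 32/5 + 240.0ms (4/5)
7. 2160.0ms @ 36/5 + 240.0ms (4/5)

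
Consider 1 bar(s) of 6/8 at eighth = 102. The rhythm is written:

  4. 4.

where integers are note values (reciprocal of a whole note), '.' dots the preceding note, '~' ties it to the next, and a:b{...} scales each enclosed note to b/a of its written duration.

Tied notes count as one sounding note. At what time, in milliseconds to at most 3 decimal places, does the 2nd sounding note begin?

note 2 onset = 3b = 1764.706ms

1. 0.0ms @ 0 + 1764.706ms (3)
2. 1764.706ms @ 3 + 1764.706ms (3)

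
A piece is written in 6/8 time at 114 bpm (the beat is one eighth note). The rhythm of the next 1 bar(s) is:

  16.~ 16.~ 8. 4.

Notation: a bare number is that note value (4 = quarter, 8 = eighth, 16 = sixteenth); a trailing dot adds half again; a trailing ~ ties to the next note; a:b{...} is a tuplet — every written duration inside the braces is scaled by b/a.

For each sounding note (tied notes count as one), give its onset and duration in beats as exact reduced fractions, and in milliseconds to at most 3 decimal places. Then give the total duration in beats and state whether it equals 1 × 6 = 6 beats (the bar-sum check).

1) 0.0ms=0b +1578.947ms=3b
2) 1578.947ms=3b +1578.947ms=3b
Σ=6b of 6 (114bpm 6/8) — PASS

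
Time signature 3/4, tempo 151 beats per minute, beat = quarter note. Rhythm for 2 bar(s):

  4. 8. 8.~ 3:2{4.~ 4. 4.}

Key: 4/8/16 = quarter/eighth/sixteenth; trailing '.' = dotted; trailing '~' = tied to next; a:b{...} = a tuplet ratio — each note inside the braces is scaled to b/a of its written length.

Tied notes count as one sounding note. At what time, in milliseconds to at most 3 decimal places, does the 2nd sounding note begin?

note 2 onset = 3/2b = 596.026ms

1. 0.0ms @ 0 + 596.026ms (3/2)
2. 596.026ms @ 3/2 + 298.013ms (3/4)
3. 894.04ms @ 9/4 + 1092.715ms (11/4)
4. 1986.755ms @ 5 + 397.351ms (1)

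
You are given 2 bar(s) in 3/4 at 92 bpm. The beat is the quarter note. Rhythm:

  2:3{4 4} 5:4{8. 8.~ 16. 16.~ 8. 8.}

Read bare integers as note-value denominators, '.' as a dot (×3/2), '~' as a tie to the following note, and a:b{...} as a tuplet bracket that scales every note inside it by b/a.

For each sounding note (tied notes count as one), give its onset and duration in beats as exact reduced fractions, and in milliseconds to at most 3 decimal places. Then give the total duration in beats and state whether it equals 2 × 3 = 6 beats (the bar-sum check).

1) 0.0ms=0b +978.261ms=3/2b
2) 978.261ms=3/2b +978.261ms=3/2b
3) 1956.522ms=3b +391.304ms=3/5b
4) 2347.826ms=18/5b +586.957ms=9/10b
5) 2934.783ms=9/2b +586.957ms=9/10b
6) 3521.739ms=27/5b +391.304ms=3/5b
Σ=6b of 6 (92bpm 3/4) — PASS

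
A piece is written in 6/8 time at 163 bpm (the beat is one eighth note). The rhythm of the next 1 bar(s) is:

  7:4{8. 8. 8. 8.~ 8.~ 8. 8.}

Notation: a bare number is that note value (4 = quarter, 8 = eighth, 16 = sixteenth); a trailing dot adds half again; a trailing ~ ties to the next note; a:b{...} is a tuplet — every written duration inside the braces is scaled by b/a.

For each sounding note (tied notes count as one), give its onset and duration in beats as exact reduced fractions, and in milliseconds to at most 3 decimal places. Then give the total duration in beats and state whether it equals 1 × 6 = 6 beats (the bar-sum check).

1) 0.0ms=0b +315.513ms=6/7b
2) 315.513ms=6/7b +315.513ms=6/7b
3) 631.025ms=12/7b +315.513ms=6/7b
4) 946.538ms=18/7b +946.538ms=18/7b
5) 1893.076ms=36/7b +315.513ms=6/7b
Σ=6b of 6 (163bpm 6/8) — PASS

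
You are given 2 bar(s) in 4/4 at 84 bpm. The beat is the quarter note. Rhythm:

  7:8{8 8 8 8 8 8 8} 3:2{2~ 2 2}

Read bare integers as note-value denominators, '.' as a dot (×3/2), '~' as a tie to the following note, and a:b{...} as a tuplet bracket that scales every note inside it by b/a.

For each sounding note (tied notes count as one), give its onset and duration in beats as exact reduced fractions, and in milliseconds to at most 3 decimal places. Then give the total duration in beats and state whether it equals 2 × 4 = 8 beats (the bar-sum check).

1) 0.0ms=0b +408.163ms=4/7b
2) 408.163ms=4/7b +408.163ms=4/7b
3) 816.327ms=8/7b +408.163ms=4/7b
4) 1224.49ms=12/7b +408.163ms=4/7b
5) 1632.653ms=16/7b +408.163ms=4/7b
6) 2040.816ms=20/7b +408.163ms=4/7b
7) 2448.98ms=24/7b +408.163ms=4/7b
8) 2857.143ms=4b +1904.762ms=8/3b
9) 4761.905ms=20/3b +952.381ms=4/3b
Σ=8b of 8 (84bpm 4/4) — PASS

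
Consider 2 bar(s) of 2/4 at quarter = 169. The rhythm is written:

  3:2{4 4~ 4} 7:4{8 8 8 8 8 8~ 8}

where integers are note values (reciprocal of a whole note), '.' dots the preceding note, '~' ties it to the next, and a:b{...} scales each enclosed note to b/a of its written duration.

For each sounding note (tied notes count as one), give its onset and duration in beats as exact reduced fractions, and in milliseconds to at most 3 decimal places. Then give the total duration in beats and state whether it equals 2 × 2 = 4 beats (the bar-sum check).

1) 0.0ms=0b +236.686ms=2/3b
2) 236.686ms=2/3b +473.373ms=4/3b
3) 710.059ms=2b +101.437ms=2/7b
4) 811.496ms=16/7b +101.437ms=2/7b
5) 912.933ms=18/7b +101.437ms=2/7b
6) 1014.37ms=20/7b +101.437ms=2/7b
7) 1115.807ms=22/7b +101.437ms=2/7b
8) 1217.244ms=24/7b +202.874ms=4/7b
Σ=4b of 4 (169bpm 2/4) — PASS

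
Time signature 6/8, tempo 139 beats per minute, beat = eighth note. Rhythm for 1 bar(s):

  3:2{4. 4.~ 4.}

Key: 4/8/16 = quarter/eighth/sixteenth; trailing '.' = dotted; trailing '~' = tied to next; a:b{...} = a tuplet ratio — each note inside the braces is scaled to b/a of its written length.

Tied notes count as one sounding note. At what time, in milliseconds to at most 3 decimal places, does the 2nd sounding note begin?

1. 0.0ms @ 0 + 863.309ms (2)
2. 863.309ms @ 2 + 1726.619ms (4)

note 2 onset = 2b = 863.309ms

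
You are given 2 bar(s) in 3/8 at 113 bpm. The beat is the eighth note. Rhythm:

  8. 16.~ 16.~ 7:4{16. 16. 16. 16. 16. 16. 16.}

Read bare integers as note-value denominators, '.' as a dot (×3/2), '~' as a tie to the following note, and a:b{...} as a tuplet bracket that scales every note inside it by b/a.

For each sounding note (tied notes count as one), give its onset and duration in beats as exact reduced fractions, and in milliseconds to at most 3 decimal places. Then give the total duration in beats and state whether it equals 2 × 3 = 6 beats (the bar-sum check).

1) 0.0ms=0b +796.46ms=3/2b
2) 796.46ms=3/2b +1024.02ms=27/14b
3) 1820.48ms=24/7b +227.56ms=3/7b
4) 2048.04ms=27/7b +227.56ms=3/7b
5) 2275.601ms=30/7b +227.56ms=3/7b
6) 2503.161ms=33/7b +227.56ms=3/7b
7) 2730.721ms=36/7b +227.56ms=3/7b
8) 2958.281ms=39/7b +227.56ms=3/7b
Σ=6b of 6 (113bpm 3/8) — PASS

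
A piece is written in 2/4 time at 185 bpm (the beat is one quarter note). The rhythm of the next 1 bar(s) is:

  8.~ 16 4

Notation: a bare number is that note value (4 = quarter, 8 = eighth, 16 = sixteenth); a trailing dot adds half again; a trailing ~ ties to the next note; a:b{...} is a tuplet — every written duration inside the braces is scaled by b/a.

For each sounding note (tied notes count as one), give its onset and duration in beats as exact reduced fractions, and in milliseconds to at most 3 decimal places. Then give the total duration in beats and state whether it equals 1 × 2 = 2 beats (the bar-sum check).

1) 0.0ms=0b +324.324ms=1b
2) 324.324ms=1b +324.324ms=1b
Σ=2b of 2 (185bpm 2/4) — PASS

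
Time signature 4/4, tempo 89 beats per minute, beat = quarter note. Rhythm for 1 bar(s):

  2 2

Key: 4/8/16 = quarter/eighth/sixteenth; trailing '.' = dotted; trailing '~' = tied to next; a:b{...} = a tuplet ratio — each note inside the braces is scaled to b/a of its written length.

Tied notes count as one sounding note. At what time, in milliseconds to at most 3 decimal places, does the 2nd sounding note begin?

note 2 onset = 2b = 1348.315ms

1. 0.0ms @ 0 + 1348.315ms (2)
2. 1348.315ms @ 2 + 1348.315ms (2)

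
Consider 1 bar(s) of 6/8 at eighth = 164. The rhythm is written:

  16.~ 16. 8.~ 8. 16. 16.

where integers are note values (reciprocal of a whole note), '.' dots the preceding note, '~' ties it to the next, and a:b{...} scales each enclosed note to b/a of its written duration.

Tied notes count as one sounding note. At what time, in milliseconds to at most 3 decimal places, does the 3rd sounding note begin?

note 3 onset = 9/2b = 1646.341ms

1. 0.0ms @ 0 + 548.78ms (3/2)
2. 548.78ms @ 3/2 + 1097.561ms (3)
3. 1646.341ms @ 9/2 + 274.39ms (3/4)
4. 1920.732ms @ 21/4 + 274.39ms (3/4)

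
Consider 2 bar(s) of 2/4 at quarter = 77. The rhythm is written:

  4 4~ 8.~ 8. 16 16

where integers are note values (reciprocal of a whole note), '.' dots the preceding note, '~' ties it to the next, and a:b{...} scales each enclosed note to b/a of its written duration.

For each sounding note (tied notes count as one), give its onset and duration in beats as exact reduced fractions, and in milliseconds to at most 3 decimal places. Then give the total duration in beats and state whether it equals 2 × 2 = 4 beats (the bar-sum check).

1) 0.0ms=0b +779.221ms=1b
2) 779.221ms=1b +1948.052ms=5/2b
3) 2727.273ms=7/2b +194.805ms=1/4b
4) 2922.078ms=15/4b +194.805ms=1/4b
Σ=4b of 4 (77bpm 2/4) — PASS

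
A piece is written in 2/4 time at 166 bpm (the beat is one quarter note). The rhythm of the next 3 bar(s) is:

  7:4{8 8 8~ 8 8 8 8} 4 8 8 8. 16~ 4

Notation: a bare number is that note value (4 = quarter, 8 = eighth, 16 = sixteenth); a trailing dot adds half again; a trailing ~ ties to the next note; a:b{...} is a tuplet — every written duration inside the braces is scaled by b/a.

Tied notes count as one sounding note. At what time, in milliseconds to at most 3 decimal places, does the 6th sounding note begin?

note 6 onset = 12/7b = 619.621ms

1. 0.0ms @ 0 + 103.27ms (2/7)
2. 103.27ms @ 2/7 + 103.27ms (2/7)
3. 206.54ms @ 4/7 + 206.54ms (4/7)
4. 413.081ms @ 8/7 + 103.27ms (2/7)
5. 516.351ms @ 10/7 + 103.27ms (2/7)
6. 619.621ms @ 12/7 + 103.27ms (2/7)
7. 722.892ms @ 2 + 361.446ms (1)
8. 1084.337ms @ 3 + 180.723ms (1/2)
9. 1265.06ms @ 7/2 + 180.723ms (1/2)
10. 1445.783ms @ 4 + 271.084ms (3/4)
11. 1716.867ms @ 19/4 + 451.807ms (5/4)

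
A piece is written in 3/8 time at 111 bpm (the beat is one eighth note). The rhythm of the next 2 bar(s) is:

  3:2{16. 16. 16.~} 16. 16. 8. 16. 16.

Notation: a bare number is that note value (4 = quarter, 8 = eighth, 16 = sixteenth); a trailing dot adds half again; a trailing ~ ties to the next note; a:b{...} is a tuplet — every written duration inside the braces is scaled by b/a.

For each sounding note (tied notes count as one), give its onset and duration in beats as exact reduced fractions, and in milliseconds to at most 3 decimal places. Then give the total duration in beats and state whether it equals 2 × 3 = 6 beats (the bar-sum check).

1) 0.0ms=0b +270.27ms=1/2b
2) 270.27ms=1/2b +270.27ms=1/2b
3) 540.541ms=1b +675.676ms=5/4b
4) 1216.216ms=9/4b +405.405ms=3/4b
5) 1621.622ms=3b +810.811ms=3/2b
6) 2432.432ms=9/2b +405.405ms=3/4b
7) 2837.838ms=21/4b +405.405ms=3/4b
Σ=6b of 6 (111bpm 3/8) — PASS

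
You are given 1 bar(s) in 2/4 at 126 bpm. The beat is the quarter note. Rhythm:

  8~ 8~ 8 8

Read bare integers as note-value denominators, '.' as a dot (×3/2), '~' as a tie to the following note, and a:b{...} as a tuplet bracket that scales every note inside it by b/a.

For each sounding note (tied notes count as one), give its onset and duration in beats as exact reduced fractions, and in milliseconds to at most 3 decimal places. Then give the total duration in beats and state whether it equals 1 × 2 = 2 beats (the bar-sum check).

1) 0.0ms=0b +714.286ms=3/2b
2) 714.286ms=3/2b +238.095ms=1/2b
Σ=2b of 2 (126bpm 2/4) — PASS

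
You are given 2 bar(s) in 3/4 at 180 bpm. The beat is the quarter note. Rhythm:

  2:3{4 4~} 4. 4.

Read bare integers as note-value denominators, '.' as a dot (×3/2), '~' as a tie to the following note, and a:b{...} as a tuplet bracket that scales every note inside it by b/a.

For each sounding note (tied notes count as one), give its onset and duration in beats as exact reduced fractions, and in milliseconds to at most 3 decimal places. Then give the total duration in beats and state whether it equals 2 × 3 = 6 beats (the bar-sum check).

1) 0.0ms=0b +500.0ms=3/2b
2) 500.0ms=3/2b +1000.0ms=3b
3) 1500.0ms=9/2b +500.0ms=3/2b
Σ=6b of 6 (180bpm 3/4) — PASS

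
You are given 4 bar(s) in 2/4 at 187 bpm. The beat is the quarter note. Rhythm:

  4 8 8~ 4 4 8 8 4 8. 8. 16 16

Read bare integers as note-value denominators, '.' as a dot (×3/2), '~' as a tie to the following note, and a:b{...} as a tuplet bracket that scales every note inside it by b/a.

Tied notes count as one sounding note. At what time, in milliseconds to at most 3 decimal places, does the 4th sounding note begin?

1. 0.0ms @ 0 + 320.856ms (1)
2. 320.856ms @ 1 + 160.428ms (1/2)
3. 481.283ms @ 3/2 + 481.283ms (3/2)
4. 962.567ms @ 3 + 320.856ms (1)
5. 1283.422ms @ 4 + 160.428ms (1/2)
6. 1443.85ms @ 9/2 + 160.428ms (1/2)
7. 1604.278ms @ 5 + 320.856ms (1)
8. 1925.134ms @ 6 + 240.642ms (3/4)
9. 2165.775ms @ 27/4 + 240.642ms (3/4)
10. 2406.417ms @ 15/2 + 80.214ms (1/4)
11. 2486.631ms @ 31/4 + 80.214ms (1/4)

note 4 onset = 3b = 962.567ms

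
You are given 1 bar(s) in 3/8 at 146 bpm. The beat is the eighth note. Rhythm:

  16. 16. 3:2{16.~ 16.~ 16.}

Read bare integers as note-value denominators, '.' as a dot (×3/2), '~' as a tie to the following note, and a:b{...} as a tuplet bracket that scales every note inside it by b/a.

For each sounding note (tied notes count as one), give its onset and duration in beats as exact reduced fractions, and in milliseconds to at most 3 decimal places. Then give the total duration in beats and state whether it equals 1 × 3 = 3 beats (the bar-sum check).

1) 0.0ms=0b +308.219ms=3/4b
2) 308.219ms=3/4b +308.219ms=3/4b
3) 616.438ms=3/2b +616.438ms=3/2b
Σ=3b of 3 (146bpm 3/8) — PASS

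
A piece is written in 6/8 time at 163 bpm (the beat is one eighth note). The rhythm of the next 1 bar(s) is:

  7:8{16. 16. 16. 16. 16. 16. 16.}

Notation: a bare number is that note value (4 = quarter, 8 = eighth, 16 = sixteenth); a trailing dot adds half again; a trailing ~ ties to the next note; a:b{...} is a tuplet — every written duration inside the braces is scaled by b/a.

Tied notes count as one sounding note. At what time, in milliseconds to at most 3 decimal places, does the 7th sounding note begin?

note 7 onset = 36/7b = 1893.076ms

1. 0.0ms @ 0 + 315.513ms (6/7)
2. 315.513ms @ 6/7 + 315.513ms (6/7)
3. 631.025ms @ 12/7 + 315.513ms (6/7)
4. 946.538ms @ 18/7 + 315.513ms (6/7)
5. 1262.051ms @ 24/7 + 315.513ms (6/7)
6. 1577.564ms @ 30/7 + 315.513ms (6/7)
7. 1893.076ms @ 36/7 + 315.513ms (6/7)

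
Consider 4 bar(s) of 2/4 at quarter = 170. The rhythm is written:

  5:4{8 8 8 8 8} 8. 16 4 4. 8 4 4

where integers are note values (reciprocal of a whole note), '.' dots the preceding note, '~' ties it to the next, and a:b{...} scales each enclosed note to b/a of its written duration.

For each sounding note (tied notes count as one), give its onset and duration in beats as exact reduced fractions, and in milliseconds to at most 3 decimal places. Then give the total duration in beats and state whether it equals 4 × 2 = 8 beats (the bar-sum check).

1) 0.0ms=0b +141.176ms=2/5b
2) 141.176ms=2/5b +141.176ms=2/5b
3) 282.353ms=4/5b +141.176ms=2/5b
4) 423.529ms=6/5b +141.176ms=2/5b
5) 564.706ms=8/5b +141.176ms=2/5b
6) 705.882ms=2b +264.706ms=3/4b
7) 970.588ms=11/4b +88.235ms=1/4b
8) 1058.824ms=3b +352.941ms=1b
9) 1411.765ms=4b +529.412ms=3/2b
10) 1941.176ms=11/2b +176.471ms=1/2b
11) 2117.647ms=6b +352.941ms=1b
12) 2470.588ms=7b +352.941ms=1b
Σ=8b of 8 (170bpm 2/4) — PASS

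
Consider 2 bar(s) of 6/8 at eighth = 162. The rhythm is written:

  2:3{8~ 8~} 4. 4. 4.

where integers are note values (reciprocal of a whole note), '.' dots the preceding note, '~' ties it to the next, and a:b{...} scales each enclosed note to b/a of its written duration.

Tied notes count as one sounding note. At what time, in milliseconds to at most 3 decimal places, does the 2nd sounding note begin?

note 2 onset = 6b = 2222.222ms

1. 0.0ms @ 0 + 2222.222ms (6)
2. 2222.222ms @ 6 + 1111.111ms (3)
3. 3333.333ms @ 9 + 1111.111ms (3)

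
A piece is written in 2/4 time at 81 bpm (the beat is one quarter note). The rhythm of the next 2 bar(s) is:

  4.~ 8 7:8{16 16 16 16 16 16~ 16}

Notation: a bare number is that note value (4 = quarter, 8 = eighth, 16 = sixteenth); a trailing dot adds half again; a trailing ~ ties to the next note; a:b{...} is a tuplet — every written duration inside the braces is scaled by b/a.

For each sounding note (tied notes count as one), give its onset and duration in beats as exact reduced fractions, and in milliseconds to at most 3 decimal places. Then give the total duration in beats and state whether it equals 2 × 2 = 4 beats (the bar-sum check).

1) 0.0ms=0b +1481.481ms=2b
2) 1481.481ms=2b +211.64ms=2/7b
3) 1693.122ms=16/7b +211.64ms=2/7b
4) 1904.762ms=18/7b +211.64ms=2/7b
5) 2116.402ms=20/7b +211.64ms=2/7b
6) 2328.042ms=22/7b +211.64ms=2/7b
7) 2539.683ms=24/7b +423.28ms=4/7b
Σ=4b of 4 (81bpm 2/4) — PASS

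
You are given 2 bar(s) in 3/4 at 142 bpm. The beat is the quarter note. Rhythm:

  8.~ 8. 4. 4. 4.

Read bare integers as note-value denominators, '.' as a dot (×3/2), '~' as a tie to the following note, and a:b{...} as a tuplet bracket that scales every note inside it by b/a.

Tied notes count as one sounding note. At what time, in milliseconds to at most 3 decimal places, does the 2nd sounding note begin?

note 2 onset = 3/2b = 633.803ms

1. 0.0ms @ 0 + 633.803ms (3/2)
2. 633.803ms @ 3/2 + 633.803ms (3/2)
3. 1267.606ms @ 3 + 633.803ms (3/2)
4. 1901.408ms @ 9/2 + 633.803ms (3/2)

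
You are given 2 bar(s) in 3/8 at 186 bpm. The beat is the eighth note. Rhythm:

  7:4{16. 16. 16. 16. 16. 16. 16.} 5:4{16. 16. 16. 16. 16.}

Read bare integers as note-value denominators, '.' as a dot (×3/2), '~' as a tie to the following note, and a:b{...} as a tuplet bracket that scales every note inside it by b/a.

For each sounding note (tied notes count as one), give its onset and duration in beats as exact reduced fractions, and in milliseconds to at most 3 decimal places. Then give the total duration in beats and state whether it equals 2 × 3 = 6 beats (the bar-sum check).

1) 0.0ms=0b +138.249ms=3/7b
2) 138.249ms=3/7b +138.249ms=3/7b
3) 276.498ms=6/7b +138.249ms=3/7b
4) 414.747ms=9/7b +138.249ms=3/7b
5) 552.995ms=12/7b +138.249ms=3/7b
6) 691.244ms=15/7b +138.249ms=3/7b
7) 829.493ms=18/7b +138.249ms=3/7b
8) 967.742ms=3b +193.548ms=3/5b
9) 1161.29ms=18/5b +193.548ms=3/5b
10) 1354.839ms=21/5b +193.548ms=3/5b
11) 1548.387ms=24/5b +193.548ms=3/5b
12) 1741.935ms=27/5b +193.548ms=3/5b
Σ=6b of 6 (186bpm 3/8) — PASS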